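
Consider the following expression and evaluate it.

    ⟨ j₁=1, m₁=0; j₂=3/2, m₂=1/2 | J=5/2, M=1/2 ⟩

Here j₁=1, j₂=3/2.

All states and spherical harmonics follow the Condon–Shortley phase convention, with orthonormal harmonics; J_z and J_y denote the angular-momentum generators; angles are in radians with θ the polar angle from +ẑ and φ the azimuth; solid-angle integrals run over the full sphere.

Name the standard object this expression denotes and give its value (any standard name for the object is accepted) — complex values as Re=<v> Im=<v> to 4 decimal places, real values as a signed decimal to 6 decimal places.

This is a Clebsch–Gordan (vector-coupling) coefficient.
triangle: 0!·2!·3!/6! = 12/720
(j±m)!: 1!·1!·2!·1!·3!·2! = 24
prefactor² = (2J+1)·Δ·N² = 12/5
  k=0: +1/(0!·0!·1!·2!·1!·1!) = 1/2
Σ = 1/2  ⇒  CG² = 12/5·(1/2)² = 3/5
CG = +√(3/5) = +0.774597

Clebsch–Gordan coefficient, +√(3/5) ≈ +0.774597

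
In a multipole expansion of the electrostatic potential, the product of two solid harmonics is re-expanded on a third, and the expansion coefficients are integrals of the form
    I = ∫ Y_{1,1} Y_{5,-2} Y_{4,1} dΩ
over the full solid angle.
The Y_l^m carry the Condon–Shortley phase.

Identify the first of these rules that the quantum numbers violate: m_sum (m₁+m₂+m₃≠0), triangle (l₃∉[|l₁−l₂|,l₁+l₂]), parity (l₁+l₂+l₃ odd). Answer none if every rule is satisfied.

azimuthal sum: 1 − 2 + 1 = 0  ✓
4 ≤ 4 ≤ 6 (triangle on l)  ✓
L = 1 + 5 + 4 = 10 (even)  ✓

none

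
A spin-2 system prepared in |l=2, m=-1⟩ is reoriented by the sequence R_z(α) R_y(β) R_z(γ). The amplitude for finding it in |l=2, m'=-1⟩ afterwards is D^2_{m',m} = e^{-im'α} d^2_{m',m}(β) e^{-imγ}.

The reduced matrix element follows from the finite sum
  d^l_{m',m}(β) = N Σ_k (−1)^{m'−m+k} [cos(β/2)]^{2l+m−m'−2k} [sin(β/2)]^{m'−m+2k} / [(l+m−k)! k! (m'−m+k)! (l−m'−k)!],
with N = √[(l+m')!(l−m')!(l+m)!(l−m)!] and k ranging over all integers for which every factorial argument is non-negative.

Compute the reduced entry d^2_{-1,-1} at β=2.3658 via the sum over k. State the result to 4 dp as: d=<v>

d=-0.3473

d^2_{-1,-1}(β=2.3658) via the finite sum:
c=cos(2.365800/2)=0.378242, s=sin(2.365800/2)=0.925707; N=√[1·6·1·6]=6.000000
k: max(0,(-1)−(-1))=0 … min(2+(-1),2−(-1))=1
  k=0: (−1)^0·6.0000/(6)·0.3782^4·0.9257^0 = +0.020468
  k=1: (−1)^1·6.0000/(2)·0.3782^2·0.9257^2 = -0.367796
d^2_{-1,-1}(2.3658) = +0.020468 -0.367796 = -0.347328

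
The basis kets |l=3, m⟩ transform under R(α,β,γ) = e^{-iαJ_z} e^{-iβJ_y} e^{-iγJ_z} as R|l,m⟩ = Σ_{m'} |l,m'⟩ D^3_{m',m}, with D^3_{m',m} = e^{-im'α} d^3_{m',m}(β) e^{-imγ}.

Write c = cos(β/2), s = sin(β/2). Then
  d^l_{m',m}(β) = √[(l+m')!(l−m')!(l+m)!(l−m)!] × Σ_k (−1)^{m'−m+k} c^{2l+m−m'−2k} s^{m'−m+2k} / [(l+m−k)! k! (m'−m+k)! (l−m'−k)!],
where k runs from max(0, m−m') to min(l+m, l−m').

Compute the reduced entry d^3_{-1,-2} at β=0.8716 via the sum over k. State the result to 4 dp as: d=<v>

d^3_{-1,-2}(β=0.8716) via the finite sum:
With c≡cos(β/2)=0.906533 and s≡sin(β/2)=0.422136, N=[2·24·1·120]^{1/2}=75.894664
k: max(0,(-2)−(-1))=0 … min(3+(-2),3−(-1))=1
  k=0: (−1)^1·75.8947/(24)·0.9065^5·0.4221^1 = -0.817277
  k=1: (−1)^2·75.8947/(12)·0.9065^3·0.4221^3 = +0.354435
d^3_{-1,-2}(0.8716) = -0.817277 +0.354435 = -0.462842

d=-0.4628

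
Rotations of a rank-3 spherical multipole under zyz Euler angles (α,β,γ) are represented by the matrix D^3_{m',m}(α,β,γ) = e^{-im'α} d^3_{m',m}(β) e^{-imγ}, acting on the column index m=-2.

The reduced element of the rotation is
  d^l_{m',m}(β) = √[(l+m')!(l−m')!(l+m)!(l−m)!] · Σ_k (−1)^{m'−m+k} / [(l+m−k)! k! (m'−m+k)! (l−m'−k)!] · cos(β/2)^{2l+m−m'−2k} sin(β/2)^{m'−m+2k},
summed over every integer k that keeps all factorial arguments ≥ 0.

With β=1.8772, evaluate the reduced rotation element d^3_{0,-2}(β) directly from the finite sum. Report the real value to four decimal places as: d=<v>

d^3_{0,-2}(β=1.8772) via the finite sum:
With c≡cos(β/2)=0.590918 and s≡sin(β/2)=0.806732, N=[6·6·1·120]^{1/2}=65.726707
The bounds max(0,m−m')=0 and min(l+m,l−m')=1 give 2 terms
  k=0: (−1)^2·65.7267/(12)·0.5909^4·0.8067^2 = +0.434638
  k=1: (−1)^3·65.7267/(12)·0.5909^2·0.8067^4 = -0.810087
d^3_{0,-2}(1.8772) = +0.434638 -0.810087 = -0.375448

d=-0.3754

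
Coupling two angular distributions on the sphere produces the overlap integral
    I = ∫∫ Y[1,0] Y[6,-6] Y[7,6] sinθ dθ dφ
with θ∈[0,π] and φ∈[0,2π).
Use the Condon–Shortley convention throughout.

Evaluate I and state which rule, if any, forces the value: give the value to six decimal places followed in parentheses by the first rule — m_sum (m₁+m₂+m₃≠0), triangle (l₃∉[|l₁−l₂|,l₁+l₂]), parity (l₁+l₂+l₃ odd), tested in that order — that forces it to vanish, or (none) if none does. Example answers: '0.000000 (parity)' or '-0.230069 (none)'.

0.126157 (none)

m-sum 0 ✓  L=14 even ✓  5≤7≤7 ✓
Π(2lᵢ+1) = 3×13×15 = 585
triangle coeff Δ(1,6,7) = 1/1365
Σ_t [0,0]: t=0:+1/518400 = 1/518400
(3j)²=7/195 [(1 6 7; 0 0 0)], sign=-1
Σ_t [0,0]: t=0:+1/479001600 = 1/479001600
(3j)²=1/105 [(1 6 7; 0 -6 6)], sign=-1
⇒ 4πI² = 1/5
I = (+1)√(1/5/(4π)) = 0.12615663
No selection rule forces the value: the integral is nonzero (none).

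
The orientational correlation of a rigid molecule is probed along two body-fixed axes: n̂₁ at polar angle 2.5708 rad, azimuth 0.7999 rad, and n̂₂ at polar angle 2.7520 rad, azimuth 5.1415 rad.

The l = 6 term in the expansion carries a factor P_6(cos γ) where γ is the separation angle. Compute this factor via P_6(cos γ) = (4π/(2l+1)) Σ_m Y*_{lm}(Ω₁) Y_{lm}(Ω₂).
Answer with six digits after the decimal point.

-0.138519

Summing Y*_{l m}(θ₁,φ₁)·Y_{l m}(θ₂,φ₂) over m ∈ [−6, 6]; prefactor 4π/(2·6+1) = 0.966644:
  m=-6: Y*=0.00104 - 0.01197j  Y=0.00122 + 0.00078j  product 0.00001 - 0.00001j
  m=-5: Y*=0.04241 + 0.04905j  Y=-0.01027 + 0.00665j  product -0.00076 - 0.00022j
  m=-4: Y*=-0.20606 - 0.01197j  Y=-0.00907 - 0.06180j  product 0.00113 + 0.01284j
  m=-3: Y*=0.30521 - 0.27974j  Y=0.20328 + 0.05922j  product 0.07861 - 0.03879j
  m=-2: Y*=-0.01323 + 0.45617j  Y=-0.29987 + 0.34707j  product -0.15436 - 0.14139j
  m=-1: Y*=-0.03954 - 0.04071j  Y=-0.21039 - 0.45983j  product -0.01040 + 0.02675j
  m=+0: Y*=-0.41809 + 0.00000j  Y=-0.06754 + 0.00000j  product 0.02824 + 0.00000j
  m=+1: Y*=0.03954 - 0.04071j  Y=0.21039 - 0.45983j  product -0.01040 - 0.02675j
  m=+2: Y*=-0.01323 - 0.45617j  Y=-0.29987 - 0.34707j  product -0.15436 + 0.14139j
  m=+3: Y*=-0.30521 - 0.27974j  Y=-0.20328 + 0.05922j  product 0.07861 + 0.03879j
  m=+4: Y*=-0.20606 + 0.01197j  Y=-0.00907 + 0.06180j  product 0.00113 - 0.01284j
  m=+5: Y*=-0.04241 + 0.04905j  Y=0.01027 + 0.00665j  product -0.00076 + 0.00022j
  m=+6: Y*=0.00104 + 0.01197j  Y=0.00122 - 0.00078j  product 0.00001 + 0.00001j
Σ over m = -0.14330 + 0.00000j; ×(4π/13) → -0.13852 + 0.00000j. Real part: -0.138519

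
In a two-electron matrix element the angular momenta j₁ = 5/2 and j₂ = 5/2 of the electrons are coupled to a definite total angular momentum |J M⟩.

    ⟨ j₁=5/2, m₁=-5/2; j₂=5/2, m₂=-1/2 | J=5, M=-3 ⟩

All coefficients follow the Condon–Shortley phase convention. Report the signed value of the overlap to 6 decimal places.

triangle: 0!×5!×5!/11! = 14400/39916800
(j±m)!: 0!×5!×2!×3!×2!×8! = 116121600
prefactor² = (2J+1)×Δ×N² = 460800
  k=0: +1/(0!×0!×5!×2!×0!×3!) = 1/1440
Σ = 1/1440  ⇒  CG² = 460800×(1/1440)² = 2/9
CG = +√(2/9) = +0.471405

+√(2/9) = +0.471405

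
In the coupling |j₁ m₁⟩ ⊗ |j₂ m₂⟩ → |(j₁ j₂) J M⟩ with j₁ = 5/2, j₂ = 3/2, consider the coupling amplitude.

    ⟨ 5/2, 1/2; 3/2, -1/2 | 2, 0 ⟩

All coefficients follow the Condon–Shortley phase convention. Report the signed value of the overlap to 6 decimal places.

triangle: 2!·3!·1!/7! = 12/5040
(j±m)!: 3!·2!·1!·2!·2!·2! = 96
prefactor² = (2J+1)·Δ·N² = 8/7
  k=0: +1/(0!·2!·2!·1!·1!·0!) = 1/4
  k=1: −1/(1!·1!·1!·0!·2!·1!) = -1/2
Σ = -1/4  ⇒  CG² = 8/7·(-1/4)² = 1/14
CG = −√(1/14) = -0.267261

-0.267261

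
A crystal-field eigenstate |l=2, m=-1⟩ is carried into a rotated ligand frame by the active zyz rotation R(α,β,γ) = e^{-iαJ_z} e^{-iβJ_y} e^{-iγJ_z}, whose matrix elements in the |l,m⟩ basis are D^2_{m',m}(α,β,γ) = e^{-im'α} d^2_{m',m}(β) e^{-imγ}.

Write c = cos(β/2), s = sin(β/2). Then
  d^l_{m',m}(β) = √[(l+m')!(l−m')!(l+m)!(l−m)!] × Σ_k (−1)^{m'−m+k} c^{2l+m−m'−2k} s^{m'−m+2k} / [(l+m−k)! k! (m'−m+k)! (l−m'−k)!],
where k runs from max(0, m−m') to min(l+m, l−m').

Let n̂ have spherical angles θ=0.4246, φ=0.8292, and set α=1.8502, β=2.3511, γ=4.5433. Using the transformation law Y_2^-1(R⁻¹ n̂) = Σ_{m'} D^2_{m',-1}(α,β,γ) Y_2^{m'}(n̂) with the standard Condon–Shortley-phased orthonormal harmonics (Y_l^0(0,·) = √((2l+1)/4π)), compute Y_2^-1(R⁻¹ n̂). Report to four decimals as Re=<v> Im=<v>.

Re=-0.1812 Im=-0.2747

Need the full column D^2_{m',-1} for m'=−2..2 at α=1.8502, β=2.3511, γ=4.5433.
cos(β/2)=0.385036, sin(β/2)=0.922902
d^2_{-2,-1}: single k=1 term ⇒ +0.105363;  D = -0.040030+0.097462i
d^2_{-1,-1}: k∈[0..1] ⇒ +0.021979 -0.378821 = -0.356842;  D = -0.354673-0.039285i
d^2_{0,-1}: k∈[0..1] ⇒ -0.129043 +0.741383 = +0.612341;  D = -0.103047-0.603608i
d^2_{1,-1}: k∈[0..1] ⇒ +0.378821 -0.725474 = -0.346653;  D = +0.312370-0.150312i
d^2_{2,-1}: single k=0 term ⇒ -0.605337;  D = -0.402731-0.451930i
Y_2^{m'}(θ=0.4246,φ=0.8292) and Σ D·Y over m':
  (-0.0400+0.0975i)·(-0.0057-0.0653i)  (-0.3547-0.0393i)·(+0.1959-0.2138i)  (-0.1030-0.6036i)·(+0.4702+0.0000i)  (+0.3124-0.1503i)·(-0.1959-0.2138i)  (-0.4027-0.4519i)·(-0.0057+0.0653i)
Y_2^-1(R⁻¹ n̂) = -0.181243-0.274680i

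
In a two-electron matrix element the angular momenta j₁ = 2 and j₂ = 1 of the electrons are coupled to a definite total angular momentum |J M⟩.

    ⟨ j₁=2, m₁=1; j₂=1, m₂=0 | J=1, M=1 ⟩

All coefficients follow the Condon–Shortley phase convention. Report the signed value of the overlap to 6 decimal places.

−√(3/10) ≈ -0.547723

√[3·2!2!0!/5! · 3!1!1!1!2!0!] = √(6/5)
  +(−1)^1/∏(1,1,0,0,2,0)! = -1/2  (running -1/2)
⟨..|..⟩ = √(6/5)·(-1/2) = -0.547723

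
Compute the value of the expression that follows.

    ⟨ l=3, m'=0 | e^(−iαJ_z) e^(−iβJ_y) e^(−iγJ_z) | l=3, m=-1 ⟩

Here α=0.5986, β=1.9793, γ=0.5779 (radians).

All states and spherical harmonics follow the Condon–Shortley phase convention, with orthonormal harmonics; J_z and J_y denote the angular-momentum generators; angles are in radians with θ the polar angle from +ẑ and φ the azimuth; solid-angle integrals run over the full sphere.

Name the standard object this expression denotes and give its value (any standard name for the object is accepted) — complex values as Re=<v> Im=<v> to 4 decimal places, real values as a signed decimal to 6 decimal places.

This is a Wigner D-matrix element — the rotation-matrix element ⟨l m'| R(α,β,γ) |l m⟩ in the angular-momentum basis.
D^3_{0,-1}(0.5986,1.9793,0.5779) = e^{-i·0·0.5986}·d^3_{0,-1}(1.9793)·e^{-i·-1·0.5779}. Compute d first:
With c≡cos(β/2)=0.548982 and s≡sin(β/2)=0.835834, N=[6·6·2·24]^{1/2}=41.569219
Admissible k: 0..2 (factorial args all ≥0)
  k=0: (−1)^1·41.5692/(12)·0.5490^5·0.8358^1 = -0.144379
  k=1: (−1)^2·41.5692/(4)·0.5490^3·0.8358^3 = +1.004031
  k=2: (−1)^3·41.5692/(12)·0.5490^1·0.8358^5 = -0.775799
d^3_{0,-1}(1.9793) = -0.144379 +1.004031 -0.775799 = +0.083854
Attach z-rotation phases: D = e^{-i(0)(0.5986)}·(+0.083854)·e^{-i(-1)(0.5779)} = +0.070237+0.045807i

Wigner D-matrix element, Re=0.0702 Im=0.0458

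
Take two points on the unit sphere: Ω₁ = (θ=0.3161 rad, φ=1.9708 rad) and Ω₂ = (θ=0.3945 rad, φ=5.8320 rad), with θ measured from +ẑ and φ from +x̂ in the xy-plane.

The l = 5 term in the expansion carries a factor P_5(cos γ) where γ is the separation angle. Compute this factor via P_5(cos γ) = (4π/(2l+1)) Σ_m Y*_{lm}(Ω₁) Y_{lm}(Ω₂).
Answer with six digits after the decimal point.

Term-by-term m-sum for l=5 (normalisation 4π/11 = 1.142397):
  term(m=-5) = (0.000005, -0.000002)   from Y*(Ω₁)=(-0.001225, -0.000561), Y(Ω₂)=(-0.002463, 0.003014)
  term(m=-4) = (-0.000372, -0.000100)   from Y*(Ω₁)=(-0.000381, 0.013021), Y(Ω₂)=(-0.006854, 0.028763)
  term(m=-3) = (0.005385, 0.008078)   from Y*(Ω₁)=(0.069064, -0.026850), Y(Ω₂)=(0.028239, 0.127939)
  term(m=-2) = (0.012567, -0.094955)   from Y*(Ω₁)=(-0.185458, -0.190957), Y(Ω₂)=(0.223001, 0.282389)
  term(m=-1) = (-0.218724, 0.191684)   from Y*(Ω₁)=(-0.212872, 0.503483), Y(Ω₂)=(0.478798, 0.231986)
  term(m=+0) = (0.042026, 0.000000)   from Y*(Ω₁)=(0.353114, -0.000000), Y(Ω₂)=(0.119015, 0.000000)
  term(m=+1) = (-0.218724, -0.191684)   from Y*(Ω₁)=(0.212872, 0.503483), Y(Ω₂)=(-0.478798, 0.231986)
  term(m=+2) = (0.012567, 0.094955)   from Y*(Ω₁)=(-0.185458, 0.190957), Y(Ω₂)=(0.223001, -0.282389)
  term(m=+3) = (0.005385, -0.008078)   from Y*(Ω₁)=(-0.069064, -0.026850), Y(Ω₂)=(-0.028239, 0.127939)
  term(m=+4) = (-0.000372, 0.000100)   from Y*(Ω₁)=(-0.000381, -0.013021), Y(Ω₂)=(-0.006854, -0.028763)
  term(m=+5) = (0.000005, 0.000002)   from Y*(Ω₁)=(0.001225, -0.000561), Y(Ω₂)=(0.002463, 0.003014)
Accumulated sum (-0.360251, 0.000000); after 4π/(2l+1) scaling, (-0.411550, 0.000000) ⇒ P_5 = -0.411550

-0.411550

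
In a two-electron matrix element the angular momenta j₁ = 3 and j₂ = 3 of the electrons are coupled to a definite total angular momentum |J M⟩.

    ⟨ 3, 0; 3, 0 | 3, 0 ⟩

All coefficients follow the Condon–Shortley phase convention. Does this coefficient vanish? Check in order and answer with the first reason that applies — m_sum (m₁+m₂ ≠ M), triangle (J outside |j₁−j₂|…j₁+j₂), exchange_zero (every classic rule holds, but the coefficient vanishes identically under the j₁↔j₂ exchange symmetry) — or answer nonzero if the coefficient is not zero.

exchange_zero

m-sum: m₁+m₂ = 0+0 = 0, M = 0  ✓
triangle: |j₁−j₂| = 0 ≤ J = 3 ≤ j₁+j₂ = 6  ✓
exchange: j₁=j₂ and m₁=m₂, and (−1)^(j₁+j₂−J) = (−1)^3 = −1 forces ⟨j₁m₁;j₂m₂|JM⟩ = −⟨j₂m₂;j₁m₁|JM⟩ = −⟨j₁m₁;j₂m₂|JM⟩ ⇒ the coefficient vanishes identically
Racah sum check: Σ_k collapses to 0 ⇒ CG = 0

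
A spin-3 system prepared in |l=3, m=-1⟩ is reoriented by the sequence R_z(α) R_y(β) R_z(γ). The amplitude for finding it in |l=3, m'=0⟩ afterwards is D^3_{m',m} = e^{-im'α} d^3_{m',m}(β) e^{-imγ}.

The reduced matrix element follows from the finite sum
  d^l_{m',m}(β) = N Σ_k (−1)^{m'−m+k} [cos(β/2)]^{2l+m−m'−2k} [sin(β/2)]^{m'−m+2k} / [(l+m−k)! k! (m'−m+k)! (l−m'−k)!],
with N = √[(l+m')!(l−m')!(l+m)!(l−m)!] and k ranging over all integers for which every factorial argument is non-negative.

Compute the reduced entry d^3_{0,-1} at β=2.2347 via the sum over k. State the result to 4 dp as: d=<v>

d^3_{0,-1}(β=2.2347) via the finite sum:
Half-angle: c=0.438066, s=0.898943. N=√(6·6·2·24)=41.569219
k: max(0,(-1)−(0))=0 … min(3+(-1),3−(0))=2
  k=0: (−1)^1·41.5692/(12)·0.4381^5·0.8989^1 = -0.050237
  k=1: (−1)^2·41.5692/(4)·0.4381^3·0.8989^3 = +0.634640
  k=2: (−1)^3·41.5692/(12)·0.4381^1·0.8989^5 = -0.890821
d^3_{0,-1}(2.2347) = -0.050237 +0.634640 -0.890821 = -0.306418

d=-0.3064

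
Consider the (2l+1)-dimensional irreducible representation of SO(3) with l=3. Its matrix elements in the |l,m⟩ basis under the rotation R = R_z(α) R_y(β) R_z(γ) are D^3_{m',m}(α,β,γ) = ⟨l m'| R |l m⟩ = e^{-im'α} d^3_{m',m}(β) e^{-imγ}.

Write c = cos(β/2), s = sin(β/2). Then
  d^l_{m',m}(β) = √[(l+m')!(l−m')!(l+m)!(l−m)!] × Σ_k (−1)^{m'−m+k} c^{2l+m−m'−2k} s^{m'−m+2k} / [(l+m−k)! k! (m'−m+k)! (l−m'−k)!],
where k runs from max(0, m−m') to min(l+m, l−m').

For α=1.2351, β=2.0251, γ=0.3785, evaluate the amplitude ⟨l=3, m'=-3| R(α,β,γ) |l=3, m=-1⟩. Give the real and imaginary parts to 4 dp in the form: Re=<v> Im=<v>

Split into d^3_{-3,-1}(β=2.0251) × two z-phases.
With c≡cos(β/2)=0.529700 and s≡sin(β/2)=0.848185, N=[1·720·2·24]^{1/2}=185.903201
The bounds max(0,m−m')=2 and min(l+m,l−m')=2 give 1 term
  k=2: (−1)^0·185.9032/(48)·0.5297^4·0.8482^2 = +0.219354
d^3_{-3,-1}(2.0251) = +0.219354
Attach z-rotation phases: D = e^{-i(-3)(1.2351)}·(+0.219354)·e^{-i(-1)(0.3785)} = -0.128981-0.177426i

Re=-0.1290 Im=-0.1774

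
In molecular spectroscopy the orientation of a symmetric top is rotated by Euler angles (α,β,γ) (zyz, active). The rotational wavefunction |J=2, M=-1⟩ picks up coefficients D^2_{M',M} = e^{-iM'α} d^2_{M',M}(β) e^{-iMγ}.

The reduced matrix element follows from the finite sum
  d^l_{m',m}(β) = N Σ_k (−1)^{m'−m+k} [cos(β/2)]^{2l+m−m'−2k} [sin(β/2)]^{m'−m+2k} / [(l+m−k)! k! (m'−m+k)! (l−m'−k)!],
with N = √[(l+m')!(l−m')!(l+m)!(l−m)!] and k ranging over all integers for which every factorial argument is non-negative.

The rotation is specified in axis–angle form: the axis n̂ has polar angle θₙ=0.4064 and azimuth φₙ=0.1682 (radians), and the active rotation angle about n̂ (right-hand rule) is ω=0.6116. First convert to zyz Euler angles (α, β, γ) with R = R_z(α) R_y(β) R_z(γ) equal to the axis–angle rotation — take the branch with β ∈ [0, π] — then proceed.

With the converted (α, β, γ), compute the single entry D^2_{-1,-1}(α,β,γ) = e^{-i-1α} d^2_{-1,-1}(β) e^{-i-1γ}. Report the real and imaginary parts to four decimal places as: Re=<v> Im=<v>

Axis–angle → zyz. n̂ = (sinθₙcosφₙ, sinθₙsinφₙ, cosθₙ) = (+0.389726, +0.066177, +0.918550), ω = 0.6116.
R = I cosω + sinω [n̂]ₓ + (1−cosω) n̂n̂ᵀ gives
  R = [+0.846263, -0.522736, +0.102889; +0.532086, +0.819524, -0.212754; +0.026894, +0.234791, +0.971674]
β = atan2(√(R₁₃²+R₂₃²), R₃₃) = 0.238584; α = atan2(R₂₃, R₁₃) mod 2π = 5.162836; γ = atan2(R₃₂, −R₃₁) mod 2π = 1.684843
D^2_{-1,-1}(5.1628,0.2386,1.6848) = e^{-i·-1·5.1628}·d^2_{-1,-1}(0.2386)·e^{-i·-1·1.6848}. Compute d first:
Half-angle: c=0.992893, s=0.119009. N=√(1·6·1·6)=6.000000
k: max(0,(-1)−(-1))=0 … min(2+(-1),2−(-1))=1
  k=0: (−1)^0·6.0000/(6)·0.9929^4·0.1190^0 = +0.971874
  k=1: (−1)^1·6.0000/(2)·0.9929^2·0.1190^2 = -0.041888
d^2_{-1,-1}(0.2386) = +0.971874 -0.041888 = +0.929987
Attach z-rotation phases: D = e^{-i(-1)(5.1628)}·(+0.929987)·e^{-i(-1)(1.6848)} = +0.785708+0.497532i

Re=0.7857 Im=0.4975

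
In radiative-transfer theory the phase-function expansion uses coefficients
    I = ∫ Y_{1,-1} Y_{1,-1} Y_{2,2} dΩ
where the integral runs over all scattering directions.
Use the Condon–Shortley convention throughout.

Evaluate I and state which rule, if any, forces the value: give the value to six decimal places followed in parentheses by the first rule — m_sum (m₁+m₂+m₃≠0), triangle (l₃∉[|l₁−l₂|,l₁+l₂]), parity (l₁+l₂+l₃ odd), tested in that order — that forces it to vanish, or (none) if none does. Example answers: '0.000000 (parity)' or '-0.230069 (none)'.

0.309019 (none)

m-sum 0 ✓  L=4 even ✓  0≤2≤2 ✓
Π(2lᵢ+1) = 3×3×5 = 45
triangle coeff Δ(1,1,2) = 1/30
Σ_t [0,0]: t=0:+1/1 = 1/1
(3j)²=2/15 [(1 1 2; 0 0 0)], sign=+1
Σ_t [0,0]: t=0:+1/4 = 1/4
(3j)²=1/5 [(1 1 2; -1 -1 2)], sign=+1
⇒ 4πI² = 6/5
I = (+1)√(6/5/(4π)) = 0.30901936
No selection rule forces the value: the integral is nonzero (none).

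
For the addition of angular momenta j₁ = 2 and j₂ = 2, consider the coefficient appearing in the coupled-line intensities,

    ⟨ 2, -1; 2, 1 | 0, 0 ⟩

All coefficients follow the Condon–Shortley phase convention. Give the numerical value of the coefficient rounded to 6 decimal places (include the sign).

triangle: 4!·0!·0!/5! = 24/120
(j±m)!: 1!·3!·3!·1!·0!·0! = 36
prefactor² = (2J+1)·Δ·N² = 36/5
  k=3: −1/(3!·1!·0!·0!·0!·0!) = -1/6
Σ = -1/6  ⇒  CG² = 36/5·(-1/6)² = 1/5
CG = −√(1/5) = -0.447214

-0.447214  (= −√(1/5))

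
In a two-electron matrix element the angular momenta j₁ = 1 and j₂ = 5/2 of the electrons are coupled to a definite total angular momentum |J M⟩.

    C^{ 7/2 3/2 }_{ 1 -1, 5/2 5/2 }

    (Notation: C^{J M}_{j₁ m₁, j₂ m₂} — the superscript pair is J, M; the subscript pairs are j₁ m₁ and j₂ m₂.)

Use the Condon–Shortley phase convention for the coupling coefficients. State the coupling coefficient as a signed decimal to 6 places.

√[8·0!2!5!/8! · 0!2!5!0!5!2!] = √(19200/7)
  +(−1)^0/∏(0,0,2,5,0,0)! = 1/240  (running 1/240)
⟨..|..⟩ = √(19200/7)·(1/240) = +0.218218

+0.218218  (= +√(1/21))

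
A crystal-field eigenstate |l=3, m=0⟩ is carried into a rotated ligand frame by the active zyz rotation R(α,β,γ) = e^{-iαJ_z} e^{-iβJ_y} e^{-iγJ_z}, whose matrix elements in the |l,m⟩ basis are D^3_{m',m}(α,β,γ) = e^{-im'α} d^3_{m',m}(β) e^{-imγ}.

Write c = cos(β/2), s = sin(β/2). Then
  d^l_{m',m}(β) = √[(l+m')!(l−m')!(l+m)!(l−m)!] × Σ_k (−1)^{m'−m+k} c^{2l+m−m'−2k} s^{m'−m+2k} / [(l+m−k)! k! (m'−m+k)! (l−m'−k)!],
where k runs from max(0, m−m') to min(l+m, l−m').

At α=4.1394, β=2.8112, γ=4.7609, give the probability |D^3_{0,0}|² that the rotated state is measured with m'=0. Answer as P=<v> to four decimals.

P=0.4859

D^3_{0,0}(4.1394,2.8112,4.7609) = e^{-i·0·4.1394}·d^3_{0,0}(2.8112)·e^{-i·0·4.7609}. Compute d first:
Half-angle: c=0.164446, s=0.986386. N=√(6·6·6·6)=36.000000
k∈{0,1,2,3} keeps every argument non-negative
  k=0: (−1)^0·36.0000/(36)·0.1644^6·0.9864^0 = +0.000020
  k=1: (−1)^1·36.0000/(4)·0.1644^4·0.9864^2 = -0.006404
  k=2: (−1)^2·36.0000/(4)·0.1644^2·0.9864^4 = +0.230397
  k=3: (−1)^3·36.0000/(36)·0.1644^0·0.9864^6 = -0.921047
d^3_{0,0}(2.8112) = +0.000020 -0.006404 +0.230397 -0.921047 = -0.697034
|D^3_{0,0}|² = |d^3_{0,0}(β)|² = (-0.697034)² = 0.485856 (the z-rotation phases have unit modulus)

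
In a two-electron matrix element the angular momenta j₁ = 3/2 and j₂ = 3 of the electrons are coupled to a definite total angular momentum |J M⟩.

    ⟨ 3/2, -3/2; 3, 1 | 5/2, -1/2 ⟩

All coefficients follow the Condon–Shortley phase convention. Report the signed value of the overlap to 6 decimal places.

triangle: 2!*1!*4!/8! = 48/40320
(j±m)!: 0!*3!*4!*2!*2!*3! = 3456
prefactor² = (2J+1)*Δ*N² = 864/35
  k=2: +1/(2!*0!*1!*2!*0!*2!) = 1/8
Σ = 1/8  ⇒  CG² = 864/35*(1/8)² = 27/70
CG = +√(27/70) = +0.621059

+0.621059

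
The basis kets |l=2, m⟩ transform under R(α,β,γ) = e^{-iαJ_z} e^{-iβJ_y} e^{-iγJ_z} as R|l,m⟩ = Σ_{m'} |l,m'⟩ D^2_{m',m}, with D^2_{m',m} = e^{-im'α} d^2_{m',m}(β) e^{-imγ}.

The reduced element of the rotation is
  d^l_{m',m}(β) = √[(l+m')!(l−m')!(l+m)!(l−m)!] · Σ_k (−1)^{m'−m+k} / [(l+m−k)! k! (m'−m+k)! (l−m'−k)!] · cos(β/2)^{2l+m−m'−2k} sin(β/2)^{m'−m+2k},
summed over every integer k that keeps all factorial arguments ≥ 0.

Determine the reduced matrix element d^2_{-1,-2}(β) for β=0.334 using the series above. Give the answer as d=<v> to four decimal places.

d^2_{-1,-2}(β=0.3340) via the finite sum:
With c≡cos(β/2)=0.986088 and s≡sin(β/2)=0.166225, N=[1·6·1·24]^{1/2}=12.000000
Admissible k: 0..0 (factorial args all ≥0)
  k=0: (−1)^1·12.0000/(6)·0.9861^3·0.1662^1 = -0.318767
d^2_{-1,-2}(0.3340) = -0.318767

d=-0.3188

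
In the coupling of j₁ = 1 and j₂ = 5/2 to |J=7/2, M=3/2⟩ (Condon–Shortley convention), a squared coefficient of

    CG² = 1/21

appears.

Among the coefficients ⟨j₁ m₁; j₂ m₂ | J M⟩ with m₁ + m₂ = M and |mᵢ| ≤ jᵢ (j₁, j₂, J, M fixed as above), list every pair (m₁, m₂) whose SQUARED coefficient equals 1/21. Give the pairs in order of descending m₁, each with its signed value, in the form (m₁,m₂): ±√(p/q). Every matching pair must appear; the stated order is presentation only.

Admissible pairs with m₁+m₂ = M = 3/2: (-1,5/2), (0,3/2), (1,1/2)
  (m₁,m₂)=(1,1/2): CG² = 10/21, CG = +√(10/21)
  (m₁,m₂)=(0,3/2): CG² = 10/21, CG = +√(10/21)
  (m₁,m₂)=(-1,5/2): CG² = 1/21, CG = +√(1/21)   ← matches the target
Pairs with CG² = 1/21: (-1,5/2): +√(1/21)

(-1,5/2): +√(1/21)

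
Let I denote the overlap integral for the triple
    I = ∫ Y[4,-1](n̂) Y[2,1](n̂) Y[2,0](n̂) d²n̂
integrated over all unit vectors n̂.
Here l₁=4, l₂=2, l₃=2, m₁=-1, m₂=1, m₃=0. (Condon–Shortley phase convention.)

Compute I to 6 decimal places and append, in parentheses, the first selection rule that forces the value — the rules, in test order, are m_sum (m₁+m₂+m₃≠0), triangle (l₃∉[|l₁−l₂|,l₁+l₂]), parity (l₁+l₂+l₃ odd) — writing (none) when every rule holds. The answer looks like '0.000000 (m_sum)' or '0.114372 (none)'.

Rules hold: Σm=0, L=8 even, 2≤2≤6.
N = 9·5·5 = 225
Δ = 4!·4!·0!/9! = 1/630
Racah Σ t=2..2: t=2:+1/16 = 1/16
⇒ 3j(4 2 2; 0 0 0)² = 2/35, sgn +1
Racah Σ t=3..3: t=3:−1/24 = -1/24
⇒ 3j(4 2 2; -1 1 0)² = 1/21, sgn -1
4πI² = N·(3j₀)²·(3jₘ)² = 30/49
I = -1·√(0.612245/4π) = -0.22072812
No selection rule forces the value: the integral is nonzero (none).

-0.220728 (none)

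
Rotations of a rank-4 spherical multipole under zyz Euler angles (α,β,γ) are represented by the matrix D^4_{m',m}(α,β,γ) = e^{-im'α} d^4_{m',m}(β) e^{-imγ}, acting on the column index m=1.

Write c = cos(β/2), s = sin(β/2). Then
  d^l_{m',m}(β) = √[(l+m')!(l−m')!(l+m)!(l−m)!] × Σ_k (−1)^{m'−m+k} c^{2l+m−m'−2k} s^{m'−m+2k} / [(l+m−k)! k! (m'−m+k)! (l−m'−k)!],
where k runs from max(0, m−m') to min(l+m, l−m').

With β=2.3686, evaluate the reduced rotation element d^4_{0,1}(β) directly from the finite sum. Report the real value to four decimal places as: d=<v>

d=-0.1640

d^4_{0,1}(β=2.3686) via the finite sum:
Half-angle: c=0.376946, s=0.926235. N=√(24·24·120·6)=643.987578
The bounds max(0,m−m')=1 and min(l+m,l−m')=4 give 4 terms
  k=1: (−1)^0·643.9876/(144)·0.3769^7·0.9262^1 = +0.004479
  k=2: (−1)^1·643.9876/(24)·0.3769^5·0.9262^3 = -0.162264
  k=3: (−1)^2·643.9876/(24)·0.3769^3·0.9262^5 = +0.979736
  k=4: (−1)^3·643.9876/(144)·0.3769^1·0.9262^7 = -0.985924
d^4_{0,1}(2.3686) = +0.004479 -0.162264 +0.979736 -0.985924 = -0.163973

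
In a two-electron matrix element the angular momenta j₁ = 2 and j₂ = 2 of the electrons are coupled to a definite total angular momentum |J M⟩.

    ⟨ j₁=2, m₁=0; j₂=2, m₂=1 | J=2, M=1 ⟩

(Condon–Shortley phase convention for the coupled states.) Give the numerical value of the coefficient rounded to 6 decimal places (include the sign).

√[5·2!2!2!/7! · 2!2!3!1!3!1!] = √(8/7)
  +(−1)^1/∏(1,1,1,2,1,0)! = -1/2  (running -1/2)
  +(−1)^2/∏(2,0,0,1,2,1)! = 1/4  (running -1/4)
⟨..|..⟩ = √(8/7)·(-1/4) = -0.267261

-0.267261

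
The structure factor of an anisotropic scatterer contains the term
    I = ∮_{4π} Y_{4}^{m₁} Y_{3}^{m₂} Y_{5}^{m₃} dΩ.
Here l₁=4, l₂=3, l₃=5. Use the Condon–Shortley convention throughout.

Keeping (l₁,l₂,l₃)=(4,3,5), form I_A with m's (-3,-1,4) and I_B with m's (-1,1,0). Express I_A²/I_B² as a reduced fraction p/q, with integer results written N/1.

Same 4,3,5: normalisation and zero-m 3j drop out of the ratio.
A: Δ: 2! 6! 4! / 13! → 1/180180; sum: t=1:−1/4320 t=2:+1/5760 = -1/17280; 3j²(4 3 5; -3 -1 4) = Δ·Π!·Σ² = 7/4290  (sign +1)
B: Δ: 2! 6! 4! / 13! → 1/180180; sum: t=0:+1/5760 t=1:−1/288 t=2:+1/288 = 1/5760; 3j²(4 3 5; -1 1 0) = Δ·Π!·Σ² = 1/12012  (sign -1)
I_A²/I_B² = (7/4290)/(1/12012) = 98/5

98/5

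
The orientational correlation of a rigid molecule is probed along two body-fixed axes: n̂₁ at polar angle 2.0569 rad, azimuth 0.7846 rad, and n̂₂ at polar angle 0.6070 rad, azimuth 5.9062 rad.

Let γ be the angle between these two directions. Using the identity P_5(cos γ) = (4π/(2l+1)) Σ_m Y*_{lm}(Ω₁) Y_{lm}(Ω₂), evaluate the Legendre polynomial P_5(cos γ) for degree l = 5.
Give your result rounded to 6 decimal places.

-0.291182

Summing Y*_{l m}(θ₁,φ₁)·Y_{l m}(θ₂,φ₂) over m ∈ [−5, 5]; prefactor 4π/(2·5+1) = 1.142397:
  term(m=-5) = (0.006249, -0.003216)   from Y*(Ω₁)=(-0.178036, -0.176620), Y(Ω₂)=(-0.008660, 0.026655)
  term(m=-4) = (0.003529, 0.053360)   from Y*(Ω₁)=(0.419036, -0.001338), Y(Ω₂)=(0.008016, 0.127366)
  term(m=-3) = (-0.070706, -0.025263)   from Y*(Ω₁)=(-0.162658, 0.163439), Y(Ω₂)=(0.138648, 0.294629)
  term(m=-2) = (-0.067715, 0.072342)   from Y*(Ω₁)=(0.000341, 0.213674), Y(Ω₂)=(0.338057, 0.317449)
  term(m=-1) = (-0.024175, -0.055741)   from Y*(Ω₁)=(-0.211472, -0.211135), Y(Ω₂)=(0.189042, 0.074846)
  term(m=+0) = (0.050748, 0.000000)   from Y*(Ω₁)=(-0.148772, -0.000000), Y(Ω₂)=(-0.341112, 0.000000)
  term(m=+1) = (-0.024175, 0.055741)   from Y*(Ω₁)=(0.211472, -0.211135), Y(Ω₂)=(-0.189042, 0.074846)
  term(m=+2) = (-0.067715, -0.072342)   from Y*(Ω₁)=(0.000341, -0.213674), Y(Ω₂)=(0.338057, -0.317449)
  term(m=+3) = (-0.070706, 0.025263)   from Y*(Ω₁)=(0.162658, 0.163439), Y(Ω₂)=(-0.138648, 0.294629)
  term(m=+4) = (0.003529, -0.053360)   from Y*(Ω₁)=(0.419036, 0.001338), Y(Ω₂)=(0.008016, -0.127366)
  term(m=+5) = (0.006249, 0.003216)   from Y*(Ω₁)=(0.178036, -0.176620), Y(Ω₂)=(0.008660, 0.026655)
Accumulated sum (-0.254887, 0.000000); after 4π/(2l+1) scaling, (-0.291182, 0.000000) ⇒ P_5 = -0.291182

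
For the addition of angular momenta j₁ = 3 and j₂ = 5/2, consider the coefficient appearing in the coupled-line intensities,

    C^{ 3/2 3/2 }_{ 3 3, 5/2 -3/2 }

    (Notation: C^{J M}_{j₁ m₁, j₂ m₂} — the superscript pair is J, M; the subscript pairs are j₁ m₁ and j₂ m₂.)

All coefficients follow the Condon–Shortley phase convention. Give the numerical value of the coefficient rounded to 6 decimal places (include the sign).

√[4·4!2!1!/8! · 6!0!1!4!3!0!] = √(3456/7)
  +(−1)^0/∏(0,4,0,1,2,0)! = 1/48  (running 1/48)
⟨..|..⟩ = √(3456/7)·(1/48) = +0.462910

+0.462910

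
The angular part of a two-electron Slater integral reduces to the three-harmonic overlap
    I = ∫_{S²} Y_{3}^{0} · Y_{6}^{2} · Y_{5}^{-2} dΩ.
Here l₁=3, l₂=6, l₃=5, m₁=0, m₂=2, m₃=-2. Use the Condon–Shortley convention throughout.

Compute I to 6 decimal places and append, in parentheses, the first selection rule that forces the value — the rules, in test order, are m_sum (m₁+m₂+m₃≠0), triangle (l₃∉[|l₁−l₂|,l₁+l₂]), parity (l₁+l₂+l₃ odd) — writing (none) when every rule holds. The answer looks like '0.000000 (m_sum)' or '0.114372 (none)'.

0.058844 (none)

Rules hold: Σm=0, L=14 even, 3≤5≤9.
N = 7·13·11 = 1001
Δ = 4!·2!·8!/15! = 1/675675
Racah Σ t=1..3: t=1:−1/8640 t=2:+1/2304 t=3:−1/8640 = 7/34560
⇒ 3j(3 6 5; 0 0 0)² = 7/429, sgn -1
Racah Σ t=1..3: t=1:−1/60480 t=2:+1/5760 t=3:−1/8640 = 1/24192
⇒ 3j(3 6 5; 0 2 -2)² = 8/3003, sgn -1
4πI² = N·(3j₀)²·(3jₘ)² = 56/1287
I = +1·√(0.043512/4π) = 0.05884368
No selection rule forces the value: the integral is nonzero (none).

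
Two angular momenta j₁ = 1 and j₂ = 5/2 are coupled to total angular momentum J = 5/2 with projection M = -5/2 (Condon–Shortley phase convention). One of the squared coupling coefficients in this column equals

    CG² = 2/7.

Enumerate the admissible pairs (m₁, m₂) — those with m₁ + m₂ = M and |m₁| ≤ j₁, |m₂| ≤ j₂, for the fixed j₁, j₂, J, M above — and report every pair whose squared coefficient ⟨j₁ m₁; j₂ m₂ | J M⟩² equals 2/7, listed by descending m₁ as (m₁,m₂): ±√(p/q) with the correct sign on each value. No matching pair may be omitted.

Admissible pairs with m₁+m₂ = M = -5/2: (-1,-3/2), (0,-5/2)
  (m₁,m₂)=(0,-5/2): CG² = 5/7, CG = +√(5/7)
  (m₁,m₂)=(-1,-3/2): CG² = 2/7, CG = −√(2/7)   ← matches the target
Pairs with CG² = 2/7: (-1,-3/2): −√(2/7)

(-1,-3/2): −√(2/7)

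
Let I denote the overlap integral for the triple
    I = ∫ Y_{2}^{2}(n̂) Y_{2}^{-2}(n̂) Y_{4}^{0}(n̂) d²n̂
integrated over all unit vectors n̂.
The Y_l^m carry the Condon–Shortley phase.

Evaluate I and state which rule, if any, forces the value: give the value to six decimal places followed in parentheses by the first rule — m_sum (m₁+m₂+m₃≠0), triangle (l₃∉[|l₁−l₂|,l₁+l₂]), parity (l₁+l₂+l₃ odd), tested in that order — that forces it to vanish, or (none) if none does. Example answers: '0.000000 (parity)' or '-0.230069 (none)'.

m-sum 0 ✓  L=8 even ✓  0≤4≤4 ✓
Π(2lᵢ+1) = 5×5×9 = 225
triangle coeff Δ(2,2,4) = 1/630
Σ_t [0,0]: t=0:+1/16 = 1/16
(3j)²=2/35 [(2 2 4; 0 0 0)], sign=+1
Σ_t [0,0]: t=0:+1/576 = 1/576
(3j)²=1/630 [(2 2 4; 2 -2 0)], sign=+1
⇒ 4πI² = 1/49
I = (+1)√(1/49/(4π)) = 0.04029926
No selection rule forces the value: the integral is nonzero (none).

0.040299 (none)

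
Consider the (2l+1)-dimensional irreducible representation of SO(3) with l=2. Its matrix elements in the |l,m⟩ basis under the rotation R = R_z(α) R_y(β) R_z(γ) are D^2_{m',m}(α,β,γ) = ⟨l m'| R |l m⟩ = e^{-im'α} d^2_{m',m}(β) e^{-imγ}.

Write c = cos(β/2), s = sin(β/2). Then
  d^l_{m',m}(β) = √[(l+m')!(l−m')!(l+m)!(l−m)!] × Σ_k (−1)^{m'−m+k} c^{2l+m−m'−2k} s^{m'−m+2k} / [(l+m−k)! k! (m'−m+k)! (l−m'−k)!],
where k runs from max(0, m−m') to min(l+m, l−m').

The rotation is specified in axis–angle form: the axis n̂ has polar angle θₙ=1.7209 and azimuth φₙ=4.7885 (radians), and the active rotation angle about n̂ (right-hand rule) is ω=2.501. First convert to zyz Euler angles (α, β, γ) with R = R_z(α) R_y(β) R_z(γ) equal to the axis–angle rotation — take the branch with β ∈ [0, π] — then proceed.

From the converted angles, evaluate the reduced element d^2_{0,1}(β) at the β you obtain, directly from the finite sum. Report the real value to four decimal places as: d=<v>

Axis–angle → zyz. n̂ = (sinθₙcosφₙ, sinθₙsinφₙ, cosθₙ) = (+0.075183, -0.985893, -0.149541), ω = 2.5010.
R = I cosω + sinω [n̂]ₓ + (1−cosω) n̂n̂ᵀ gives
  R = [-0.791557, -0.044173, -0.609496; -0.222925, +0.949525, +0.220698; +0.568983, +0.310567, -0.761450]
β = atan2(√(R₁₃²+R₂₃²), R₃₃) = 2.436344; α = atan2(R₂₃, R₁₃) mod 2π = 2.794180; γ = atan2(R₃₂, −R₃₁) mod 2π = 2.641958
d^2_{0,1}(β=2.4363) via the finite sum:
c=cos(2.436344/2)=0.345362, s=sin(2.436344/2)=0.938470; N=√[2·2·6·1]=4.898979
k: max(0,(1)−(0))=1 … min(2+(1),2−(0))=2
  k=1: (−1)^0·4.8990/(2)·0.3454^3·0.9385^1 = +0.094693
  k=2: (−1)^1·4.8990/(2)·0.3454^1·0.9385^3 = -0.699215
d^2_{0,1}(2.4363) = +0.094693 -0.699215 = -0.604522

d=-0.6045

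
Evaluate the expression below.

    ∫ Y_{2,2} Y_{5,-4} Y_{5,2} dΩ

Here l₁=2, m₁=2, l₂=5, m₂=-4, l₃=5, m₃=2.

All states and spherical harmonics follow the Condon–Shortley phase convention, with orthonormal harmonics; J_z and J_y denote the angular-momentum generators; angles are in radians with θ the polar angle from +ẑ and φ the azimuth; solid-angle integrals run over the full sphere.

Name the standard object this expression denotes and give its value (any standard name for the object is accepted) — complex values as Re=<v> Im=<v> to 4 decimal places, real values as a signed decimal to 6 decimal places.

Gaunt coefficient, -0.137240

This is a Gaunt coefficient — the integral of a triple product of spherical harmonics over the sphere.
m-sum 0 ✓  L=12 even ✓  3≤5≤7 ✓
Π(2lᵢ+1) = 5×11×11 = 605
triangle coeff Δ(2,5,5) = 1/38610
Σ_t [0,2]: t=0:+1/2880 t=1:−1/576 t=2:+1/2880 = -1/960
(3j)²=10/429 [(2 5 5; 0 0 0)], sign=+1
Σ_t [0,0]: t=0:+1/20160 = 1/20160
(3j)²=12/715 [(2 5 5; 2 -4 2)], sign=-1
⇒ 4πI² = 40/169
I = (-1)√(40/169/(4π)) = -0.13724032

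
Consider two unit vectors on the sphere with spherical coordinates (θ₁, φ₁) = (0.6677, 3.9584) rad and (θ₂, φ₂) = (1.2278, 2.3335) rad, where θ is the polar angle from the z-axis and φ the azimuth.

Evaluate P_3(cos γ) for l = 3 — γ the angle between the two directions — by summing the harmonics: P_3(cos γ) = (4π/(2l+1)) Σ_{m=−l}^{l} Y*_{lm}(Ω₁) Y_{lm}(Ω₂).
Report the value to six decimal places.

-0.317389

Term-by-term m-sum for l=3 (normalisation 4π/7 = 1.795196):
  term(m=-3) = 0.00558 - 0.03406j   from Y*(Ω₁)=0.07631 - 0.06313j, Y(Ω₂)=0.26261 - 0.22908j
  term(m=-2) = -0.09324 - 0.01013j   from Y*(Ω₁)=-0.01931 + 0.30706j, Y(Ω₂)=-0.01383 + 0.30452j
  term(m=-1) = 0.00298 - 0.05504j   from Y*(Ω₁)=-0.28535 - 0.30386j, Y(Ω₂)=0.09136 + 0.09560j
  term(m=+0) = -0.00744 + 0.00000j   from Y*(Ω₁)=0.02434 + 0.00000j, Y(Ω₂)=-0.30553 + 0.00000j
  term(m=+1) = 0.00298 + 0.05504j   from Y*(Ω₁)=0.28535 - 0.30386j, Y(Ω₂)=-0.09136 + 0.09560j
  term(m=+2) = -0.09324 + 0.01013j   from Y*(Ω₁)=-0.01931 - 0.30706j, Y(Ω₂)=-0.01383 - 0.30452j
  term(m=+3) = 0.00558 + 0.03406j   from Y*(Ω₁)=-0.07631 - 0.06313j, Y(Ω₂)=-0.26261 - 0.22908j
Total Σ_m = -0.17680 + 0.00000j. Multiply by 1.795196: -0.31739 + 0.00000j. P_3(cos γ) = -0.317389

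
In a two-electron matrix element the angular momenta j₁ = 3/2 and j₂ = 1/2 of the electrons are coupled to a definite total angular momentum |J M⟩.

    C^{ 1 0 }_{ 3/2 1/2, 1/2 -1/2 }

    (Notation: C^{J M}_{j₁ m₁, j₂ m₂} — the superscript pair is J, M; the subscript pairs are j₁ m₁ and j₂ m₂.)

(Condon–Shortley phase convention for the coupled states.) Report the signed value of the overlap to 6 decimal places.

+√(1/2) ≈ +0.707107

triangle: 1!·2!·0!/4! = 2/24
(j±m)!: 2!·1!·0!·1!·1!·1! = 2
prefactor² = (2J+1)·Δ·N² = 1/2
  k=0: +1/(0!·1!·1!·0!·1!·0!) = 1
Σ = 1  ⇒  CG² = 1/2·1² = 1/2
CG = +√(1/2) = +0.707107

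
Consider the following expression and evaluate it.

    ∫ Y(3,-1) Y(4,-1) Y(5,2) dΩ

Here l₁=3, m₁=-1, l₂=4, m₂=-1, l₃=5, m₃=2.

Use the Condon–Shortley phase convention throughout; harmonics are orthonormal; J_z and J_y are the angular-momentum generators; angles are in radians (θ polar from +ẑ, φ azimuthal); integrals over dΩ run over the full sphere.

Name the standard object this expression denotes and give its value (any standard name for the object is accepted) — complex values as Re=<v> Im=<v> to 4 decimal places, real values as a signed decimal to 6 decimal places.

Gaunt coefficient, +0.148044

This is a Gaunt coefficient — the integral of a triple product of spherical harmonics over the sphere.
Checks pass: Σm=0; 12 even; l₃=5∈[1,7].
(2·3+1)(2·4+1)(2·5+1) = 693
Δ: 2! 4! 6! / 13! → 1/180180
sum: t=0:+1/576 t=1:−1/144 t=2:+1/576 = -1/288
3j²(3 4 5; 0 0 0) = Δ·Π!·Σ² = 20/1001  (sign +1)
sum: t=0:+1/1728 t=1:−1/288 t=2:+1/960 = -1/540
3j²(3 4 5; -1 -1 2) = Δ·Π!·Σ² = 128/6435  (sign +1)
combine: 4πI² = 693·20/1001·128/6435 = 512/1859
take √, sign +1: I = 0.14804384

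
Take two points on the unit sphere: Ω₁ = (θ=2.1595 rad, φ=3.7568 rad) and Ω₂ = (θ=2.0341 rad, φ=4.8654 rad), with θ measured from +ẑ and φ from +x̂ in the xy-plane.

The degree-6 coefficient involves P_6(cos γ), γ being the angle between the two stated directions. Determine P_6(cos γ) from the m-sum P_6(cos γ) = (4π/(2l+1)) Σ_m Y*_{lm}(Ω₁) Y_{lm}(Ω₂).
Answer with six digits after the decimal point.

Expand P_6 via completeness: Σ_{m} conj(Y_{6,m}) at Ω₁ times Y_{6,m} at Ω₂ —
  term(m=-6) = 0.03692 - 0.01425j   from Y*(Ω₁)=-0.13630 - 0.08350j, Y(Ω₂)=-0.15038 + 0.19670j
  term(m=-5) = 0.11696 + 0.10684j   from Y*(Ω₁)=-0.36892 + 0.02422j, Y(Ω₂)=-0.29675 - 0.30908j
  term(m=-4) = -0.03064 + 0.10737j   from Y*(Ω₁)=-0.31723 + 0.25693j, Y(Ω₂)=0.22386 - 0.15714j
  term(m=-3) = 0.01341 - 0.00250j   from Y*(Ω₁)=-0.02212 + 0.07845j, Y(Ω₂)=-0.07415 - 0.15003j
  term(m=-2) = -0.06388 - 0.08467j   from Y*(Ω₁)=-0.10624 - 0.29998j, Y(Ω₂)=0.31780 - 0.10041j
  term(m=-1) = -0.00505 + 0.01013j   from Y*(Ω₁)=-0.17289 - 0.12218j, Y(Ω₂)=-0.00815 - 0.05284j
  term(m=+0) = 0.08902 + 0.00000j   from Y*(Ω₁)=0.26695 + 0.00000j, Y(Ω₂)=0.33349 + 0.00000j
  term(m=+1) = -0.00505 - 0.01013j   from Y*(Ω₁)=0.17289 - 0.12218j, Y(Ω₂)=0.00815 - 0.05284j
  term(m=+2) = -0.06388 + 0.08467j   from Y*(Ω₁)=-0.10624 + 0.29998j, Y(Ω₂)=0.31780 + 0.10041j
  term(m=+3) = 0.01341 + 0.00250j   from Y*(Ω₁)=0.02212 + 0.07845j, Y(Ω₂)=0.07415 - 0.15003j
  term(m=+4) = -0.03064 - 0.10737j   from Y*(Ω₁)=-0.31723 - 0.25693j, Y(Ω₂)=0.22386 + 0.15714j
  term(m=+5) = 0.11696 - 0.10684j   from Y*(Ω₁)=0.36892 + 0.02422j, Y(Ω₂)=0.29675 - 0.30908j
  term(m=+6) = 0.03692 + 0.01425j   from Y*(Ω₁)=-0.13630 + 0.08350j, Y(Ω₂)=-0.15038 - 0.19670j
Total Σ_m = 0.22447 + 0.00000j. Multiply by 0.966644: 0.21698 + 0.00000j. P_6(cos γ) = 0.216982

0.216982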